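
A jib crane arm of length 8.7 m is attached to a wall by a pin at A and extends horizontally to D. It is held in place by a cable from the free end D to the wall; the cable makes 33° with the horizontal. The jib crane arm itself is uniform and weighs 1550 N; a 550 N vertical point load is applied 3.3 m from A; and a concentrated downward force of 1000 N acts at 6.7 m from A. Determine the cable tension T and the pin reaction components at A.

T = 3220 N, A_x = 2701 N, A_y = 1346 N

ΣM about A: T·sin33°·8.7 − 1550·4.35 − 550·3.3 − 1000·6.7 = 0 → T = 15257.5/(8.7·0.544639) = 3220 N.
ΣF_x = 0: A_x − T·cos33° = 0 → A_x = 3220 × 0.838671 = 2701 N.
ΣF_y = 0: A_y + T·sin33° − 1550 − 550 − 1000 = 0 → A_y = 3100 − 3220 × 0.544639 = 1346 N.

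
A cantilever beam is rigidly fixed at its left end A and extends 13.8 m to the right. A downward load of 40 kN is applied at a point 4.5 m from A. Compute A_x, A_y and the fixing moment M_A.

A_x = 0, A_y = 40.00 kN, M_A = 180.0 kN·m

ΣF_x = 0: A_x = 0.
ΣF_y = 0: A_y − 40 = 0 → A_y = 40.00 kN.
ΣM about A: M_A − 40·4.5 = 0 → M_A = 180.0 kN·m.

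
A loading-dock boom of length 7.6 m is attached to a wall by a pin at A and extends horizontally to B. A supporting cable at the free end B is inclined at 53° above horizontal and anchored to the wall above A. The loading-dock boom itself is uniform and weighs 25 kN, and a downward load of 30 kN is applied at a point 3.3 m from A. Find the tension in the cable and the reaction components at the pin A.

T = 31.96 kN, A_x = 19.24 kN, A_y = 29.47 kN

ΣM about A: T·sin53°·7.6 − 25·3.8 − 30·3.3 = 0 → T = 194/(7.6·0.798636) = 31.9624 ≈ 31.96 kN.
ΣF_x = 0: A_x − T·cos53° = 0 → A_x = 31.9624 × 0.601815 = 19.24 kN.
ΣF_y = 0: A_y + T·sin53° − 25 − 30 = 0 → A_y = 55 − 31.9624 × 0.798636 = 29.47 kN.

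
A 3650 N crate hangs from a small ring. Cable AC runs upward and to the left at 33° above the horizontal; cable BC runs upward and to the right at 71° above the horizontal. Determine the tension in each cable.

ΣF_x = 0: −T_AC·cos33° + T_BC·cos71° = 0 → T_BC = 2.57602·T_AC.
ΣF_y = 0: T_AC·sin33° + T_BC·sin71° = 3650.
Substitute: T_AC·(0.544639 + 2.57602·0.945519) = 3650 → T_AC = 1224.7 ≈ 1225 N.
Then T_BC = 2.57602 × 1224.7 = 3155 N.

T_AC = 1225 N, T_BC = 3155 N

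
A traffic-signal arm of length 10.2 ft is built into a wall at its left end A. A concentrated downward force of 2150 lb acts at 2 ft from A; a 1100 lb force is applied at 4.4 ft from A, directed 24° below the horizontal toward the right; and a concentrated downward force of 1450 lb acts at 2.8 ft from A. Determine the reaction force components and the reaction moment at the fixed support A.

ΣF_x = 0: A_x + 1100·cos24° = 0 → A_x = -1005 lb.
ΣF_y = 0: A_y − 2150 − 1100·sin24° − 1450 = 0 → A_y = 4047 lb.
ΣM about A: M_A − 2150·2 − 1100·sin24°·4.4 − 1450·2.8 = 0 → M_A = 10330 lb·ft.

A_x = -1005 lb, A_y = 4047 lb, M_A = 10330 lb·ft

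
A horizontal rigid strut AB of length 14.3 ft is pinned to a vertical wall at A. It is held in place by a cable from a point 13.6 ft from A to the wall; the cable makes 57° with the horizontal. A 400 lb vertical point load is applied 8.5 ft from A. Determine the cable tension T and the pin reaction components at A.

T = 298.1 lb, A_x = 162.4 lb, A_y = 150.0 lb

ΣM about A: T·sin57°·13.6 − 400·8.5 = 0 → T = 3400/(13.6·0.838671) = 298.091 ≈ 298.1 lb.
ΣF_x = 0: A_x − T·cos57° = 0 → A_x = 298.091 × 0.544639 = 162.4 lb.
ΣF_y = 0: A_y + T·sin57° − 400 = 0 → A_y = 400 − 298.091 × 0.838671 = 150.0 lb.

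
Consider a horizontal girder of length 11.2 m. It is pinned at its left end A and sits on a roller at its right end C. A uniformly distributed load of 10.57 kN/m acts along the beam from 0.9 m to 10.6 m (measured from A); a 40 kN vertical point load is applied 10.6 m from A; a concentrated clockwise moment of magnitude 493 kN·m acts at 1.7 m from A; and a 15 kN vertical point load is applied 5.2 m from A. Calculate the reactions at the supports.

A_x = 0, A_y = 16.05 kN, C_y = 141.5 kN

Resultant of the distributed load: 10.57 × 9.7 = 102.529 kN at 5.75 m from A.
ΣM about A: C_y·11.2 − (10.57·9.7)·5.75 − 40·10.6 − 493 − 15·5.2 = 0 → C_y = 1584.54175/11.2 = 141.477 ≈ 141.5 kN.
ΣF_y = 0: A_y + 141.477 − 10.57·9.7 − 40 − 15 = 0 → A_y = 16.05 kN.
ΣF_x = 0: no horizontal applied forces, so A_x = 0.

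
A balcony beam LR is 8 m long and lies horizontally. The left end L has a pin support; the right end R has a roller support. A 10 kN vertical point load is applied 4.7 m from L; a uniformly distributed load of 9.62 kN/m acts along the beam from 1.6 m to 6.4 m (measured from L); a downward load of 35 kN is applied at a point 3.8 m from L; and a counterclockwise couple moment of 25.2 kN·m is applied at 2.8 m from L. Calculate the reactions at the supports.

L_x = 0, L_y = 48.74 kN, R_y = 42.44 kN

Resultant of the distributed load: 9.62 × 4.8 = 46.176 kN at 4 m from L.
Taking moments about L: R_y·8 − 10·4.7 − (9.62·4.8)·4 − 35·3.8 + 25.2 = 0 → R_y = 339.504/8 = 42.438 ≈ 42.44 kN.
ΣF_y = 0: L_y + 42.438 − 10 − 9.62·4.8 − 35 = 0 → L_y = 48.74 kN.
ΣF_x = 0: no horizontal applied forces, so L_x = 0.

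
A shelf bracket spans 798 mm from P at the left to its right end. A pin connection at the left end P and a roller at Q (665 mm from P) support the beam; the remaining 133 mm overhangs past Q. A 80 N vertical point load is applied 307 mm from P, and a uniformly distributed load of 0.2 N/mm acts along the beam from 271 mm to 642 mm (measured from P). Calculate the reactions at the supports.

Resultant of the distributed load: 0.2 × 371 = 74.2 N at 456.5 mm from P.
ΣM about P: Q_y·665 − 80·307 − (0.2·371)·456.5 = 0 → Q_y = 58432.3/665 = 87.8681 ≈ 87.87 N.
ΣF_y = 0: P_y + 87.8681 − 80 − 0.2·371 = 0 → P_y = 66.33 N.
ΣF_x = 0: no horizontal applied forces, so P_x = 0.

P_x = 0, P_y = 66.33 N, Q_y = 87.87 N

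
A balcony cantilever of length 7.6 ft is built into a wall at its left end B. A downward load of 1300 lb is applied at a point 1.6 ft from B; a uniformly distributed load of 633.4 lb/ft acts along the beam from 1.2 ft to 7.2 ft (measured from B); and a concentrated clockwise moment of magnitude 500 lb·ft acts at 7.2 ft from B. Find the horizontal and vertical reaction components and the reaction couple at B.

B_x = 0, B_y = 5100 lb, M_B = 18540 lb·ft

Resultant of the distributed load: 633.4 × 6 = 3800.4 lb at 4.2 ft from B.
ΣF_x = 0: B_x = 0.
ΣF_y = 0: B_y − 1300 − 633.4·6 = 0 → B_y = 5100 lb.
ΣM about B: M_B − 1300·1.6 − (633.4·6)·4.2 − 500 = 0 → M_B = 18540 lb·ft.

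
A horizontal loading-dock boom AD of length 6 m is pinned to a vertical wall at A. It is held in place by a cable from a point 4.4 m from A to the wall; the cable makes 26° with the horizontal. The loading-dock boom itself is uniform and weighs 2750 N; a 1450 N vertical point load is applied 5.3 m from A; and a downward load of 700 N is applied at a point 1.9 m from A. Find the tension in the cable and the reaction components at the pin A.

ΣM about A: T·sin26°·4.4 − 2750·3 − 1450·5.3 − 700·1.9 = 0 → T = 17265/(4.4·0.438371) = 8951.01 ≈ 8951 N.
ΣF_x = 0: A_x − T·cos26° = 0 → A_x = 8951.01 × 0.898794 = 8045 N.
ΣF_y = 0: A_y + T·sin26° − 2750 − 1450 − 700 = 0 → A_y = 4900 − 8951.01 × 0.438371 = 976.1 N.

T = 8951 N, A_x = 8045 N, A_y = 976.1 N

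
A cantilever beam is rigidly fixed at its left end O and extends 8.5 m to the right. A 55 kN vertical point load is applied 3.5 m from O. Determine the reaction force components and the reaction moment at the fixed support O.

O_x = 0, O_y = 55.00 kN, M_O = 192.5 kN·m

ΣF_x = 0: O_x = 0.
ΣF_y = 0: O_y − 55 = 0 → O_y = 55.00 kN.
ΣM about O: M_O − 55·3.5 = 0 → M_O = 192.5 kN·m.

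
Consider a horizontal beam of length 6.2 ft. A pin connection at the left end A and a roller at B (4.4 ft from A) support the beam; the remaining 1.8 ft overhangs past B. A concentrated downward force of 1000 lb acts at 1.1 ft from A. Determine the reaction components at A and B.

ΣM about A: B_y·4.4 − 1000·1.1 = 0 → B_y = 1100/4.4 = 250.0 lb.
ΣF_y = 0: A_y + 250 − 1000 = 0 → A_y = 750.0 lb.
ΣF_x = 0: no horizontal applied forces, so A_x = 0.

A_x = 0, A_y = 750.0 lb, B_y = 250.0 lb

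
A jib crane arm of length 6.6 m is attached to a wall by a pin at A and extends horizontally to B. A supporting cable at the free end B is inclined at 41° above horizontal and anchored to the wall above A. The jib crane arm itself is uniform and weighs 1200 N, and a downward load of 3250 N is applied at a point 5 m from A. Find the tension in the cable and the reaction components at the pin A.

T = 4667 N, A_x = 3523 N, A_y = 1388 N

ΣM about A: T·sin41°·6.6 − 1200·3.3 − 3250·5 = 0 → T = 20210/(6.6·0.656059) = 4667.45 ≈ 4667 N.
ΣF_x = 0: A_x − T·cos41° = 0 → A_x = 4667.45 × 0.75471 = 3523 N.
ΣF_y = 0: A_y + T·sin41° − 1200 − 3250 = 0 → A_y = 4450 − 4667.45 × 0.656059 = 1388 N.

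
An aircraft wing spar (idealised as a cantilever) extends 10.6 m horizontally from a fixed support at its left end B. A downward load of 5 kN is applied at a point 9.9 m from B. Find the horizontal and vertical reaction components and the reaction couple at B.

ΣF_x = 0: B_x = 0.
ΣF_y = 0: B_y − 5 = 0 → B_y = 5.000 kN.
ΣM about B: M_B − 5·9.9 = 0 → M_B = 49.50 kN·m.

B_x = 0, B_y = 5.000 kN, M_B = 49.50 kN·m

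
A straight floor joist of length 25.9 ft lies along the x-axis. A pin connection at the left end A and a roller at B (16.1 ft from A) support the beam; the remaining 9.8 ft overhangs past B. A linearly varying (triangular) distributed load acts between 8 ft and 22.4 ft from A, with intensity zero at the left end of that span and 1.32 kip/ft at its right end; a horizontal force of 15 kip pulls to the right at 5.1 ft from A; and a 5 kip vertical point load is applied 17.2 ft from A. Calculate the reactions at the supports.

A_x = -15.00 kip, A_y = -1.227 kip, B_y = 15.73 kip

Resultant of the triangular load: ½ × 1.32 × 14.4 = 9.504 kip, acting at 17.6 ft from A (one-third of the span from the peak).
Taking moments about A: B_y·16.1 − (½·1.32·14.4)·17.6 − 5·17.2 = 0 → B_y = 253.2704/16.1 = 15.7311 ≈ 15.73 kip.
ΣF_y = 0: A_y + 15.7311 − ½·1.32·14.4 − 5 = 0 → A_y = -1.227 kip.
ΣF_x = 0: A_x + 15 = 0 → A_x = -15.00 kip.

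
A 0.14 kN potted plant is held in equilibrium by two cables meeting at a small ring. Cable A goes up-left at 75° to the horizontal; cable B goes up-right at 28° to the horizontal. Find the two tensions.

ΣF_x = 0: −T_A·cos75° + T_B·cos28° = 0 → T_B = 0.293131·T_A.
ΣF_y = 0: T_A·sin75° + T_B·sin28° = 0.14.
Substitute: T_A·(0.965926 + 0.293131·0.469472) = 0.14 → T_A = 0.126864 ≈ 0.1269 kN.
Then T_B = 0.293131 × 0.126864 = 0.03719 kN.

T_A = 0.1269 kN, T_B = 0.03719 kN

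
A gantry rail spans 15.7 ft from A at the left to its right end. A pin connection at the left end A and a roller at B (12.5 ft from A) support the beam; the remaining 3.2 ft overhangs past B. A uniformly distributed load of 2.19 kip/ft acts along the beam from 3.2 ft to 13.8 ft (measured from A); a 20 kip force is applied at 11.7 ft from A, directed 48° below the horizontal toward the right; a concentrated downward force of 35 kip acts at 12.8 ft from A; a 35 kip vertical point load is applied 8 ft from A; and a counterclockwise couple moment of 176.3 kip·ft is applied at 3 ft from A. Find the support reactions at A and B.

A_x = -13.38 kip, A_y = 34.24 kip, B_y = 73.83 kip

Resultant of the distributed load: 2.19 × 10.6 = 23.214 kip at 8.5 ft from A.
ΣM about A: B_y·12.5 − (2.19·10.6)·8.5 − 20·sin48°·11.7 − 35·12.8 − 35·8 + 176.3 = 0 → B_y = 922.915/12.5 = 73.8332 ≈ 73.83 kip.
ΣF_y = 0: A_y + 73.8332 − 2.19·10.6 − 20·sin48° − 35 − 35 = 0 → A_y = 34.24 kip.
ΣF_x = 0: A_x + 20·cos48° = 0 → A_x = -13.38 kip.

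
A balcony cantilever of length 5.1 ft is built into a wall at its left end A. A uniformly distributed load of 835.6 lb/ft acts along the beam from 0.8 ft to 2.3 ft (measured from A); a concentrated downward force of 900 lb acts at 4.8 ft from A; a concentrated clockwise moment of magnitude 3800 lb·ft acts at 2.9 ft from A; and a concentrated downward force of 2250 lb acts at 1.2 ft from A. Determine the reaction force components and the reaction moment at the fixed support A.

Resultant of the distributed load: 835.6 × 1.5 = 1253.4 lb at 1.55 ft from A.
ΣF_x = 0: A_x = 0.
ΣF_y = 0: A_y − 835.6·1.5 − 900 − 2250 = 0 → A_y = 4403 lb.
ΣM about A: M_A − (835.6·1.5)·1.55 − 900·4.8 − 3800 − 2250·1.2 = 0 → M_A = 12760 lb·ft.

A_x = 0, A_y = 4403 lb, M_A = 12760 lb·ft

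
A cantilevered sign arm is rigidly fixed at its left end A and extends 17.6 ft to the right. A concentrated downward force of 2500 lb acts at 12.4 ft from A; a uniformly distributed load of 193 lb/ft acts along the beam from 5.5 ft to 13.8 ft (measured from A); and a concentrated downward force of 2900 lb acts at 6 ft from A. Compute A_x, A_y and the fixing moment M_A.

A_x = 0, A_y = 7002 lb, M_A = 63860 lb·ft

Resultant of the distributed load: 193 × 8.3 = 1601.9 lb at 9.65 ft from A.
ΣF_x = 0: A_x = 0.
ΣF_y = 0: A_y − 2500 − 193·8.3 − 2900 = 0 → A_y = 7002 lb.
ΣM about A: M_A − 2500·12.4 − (193·8.3)·9.65 − 2900·6 = 0 → M_A = 63860 lb·ft.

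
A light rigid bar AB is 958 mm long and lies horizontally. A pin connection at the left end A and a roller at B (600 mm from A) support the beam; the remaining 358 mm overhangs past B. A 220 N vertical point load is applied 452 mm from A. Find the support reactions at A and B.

Moments about A: B_y·600 − 220·452 = 0 → B_y = 99440/600 = 165.733 ≈ 165.7 N.
ΣF_y = 0: A_y + 165.733 − 220 = 0 → A_y = 54.27 N.
ΣF_x = 0: no horizontal applied forces, so A_x = 0.

A_x = 0, A_y = 54.27 N, B_y = 165.7 N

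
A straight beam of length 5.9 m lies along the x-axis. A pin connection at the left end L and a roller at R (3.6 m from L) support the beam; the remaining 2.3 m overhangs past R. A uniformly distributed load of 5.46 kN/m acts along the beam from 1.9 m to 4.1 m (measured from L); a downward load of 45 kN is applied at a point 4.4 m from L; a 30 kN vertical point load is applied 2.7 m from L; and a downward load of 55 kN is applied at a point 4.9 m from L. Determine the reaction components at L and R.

L_x = 0, L_y = -20.36 kN, R_y = 162.4 kN

Resultant of the distributed load: 5.46 × 2.2 = 12.012 kN at 3 m from L.
Taking moments about L: R_y·3.6 − (5.46·2.2)·3 − 45·4.4 − 30·2.7 − 55·4.9 = 0 → R_y = 584.536/3.6 = 162.371 ≈ 162.4 kN.
ΣF_y = 0: L_y + 162.371 − 5.46·2.2 − 45 − 30 − 55 = 0 → L_y = -20.36 kN.
ΣF_x = 0: no horizontal applied forces, so L_x = 0.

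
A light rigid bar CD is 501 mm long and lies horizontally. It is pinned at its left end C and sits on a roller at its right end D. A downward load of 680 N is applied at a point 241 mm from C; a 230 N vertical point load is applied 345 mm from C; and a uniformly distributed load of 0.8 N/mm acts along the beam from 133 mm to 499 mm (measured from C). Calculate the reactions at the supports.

Resultant of the distributed load: 0.8 × 366 = 292.8 N at 316 mm from C.
Taking moments about C: D_y·501 − 680·241 − 230·345 − (0.8·366)·316 = 0 → D_y = 335754.8/501 = 670.169 ≈ 670.2 N.
ΣF_y = 0: C_y + 670.169 − 680 − 230 − 0.8·366 = 0 → C_y = 532.6 N.
ΣF_x = 0: no horizontal applied forces, so C_x = 0.

C_x = 0, C_y = 532.6 N, D_y = 670.2 N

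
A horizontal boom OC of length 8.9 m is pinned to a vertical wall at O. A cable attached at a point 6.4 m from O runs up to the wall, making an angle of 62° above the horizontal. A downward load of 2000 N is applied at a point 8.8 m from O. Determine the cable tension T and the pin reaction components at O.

ΣM about O: T·sin62°·6.4 − 2000·8.8 = 0 → T = 17600/(6.4·0.882948) = 3114.57 ≈ 3115 N.
ΣF_x = 0: O_x − T·cos62° = 0 → O_x = 3114.57 × 0.469472 = 1462 N.
ΣF_y = 0: O_y + T·sin62° − 2000 = 0 → O_y = 2000 − 3114.57 × 0.882948 = -750.0 N.

T = 3115 N, O_x = 1462 N, O_y = -750.0 N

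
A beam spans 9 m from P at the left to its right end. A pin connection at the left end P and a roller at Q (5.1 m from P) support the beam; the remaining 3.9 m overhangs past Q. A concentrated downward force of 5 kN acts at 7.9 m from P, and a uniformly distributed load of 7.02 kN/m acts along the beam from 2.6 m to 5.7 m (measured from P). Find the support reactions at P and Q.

P_x = 0, P_y = 1.309 kN, Q_y = 25.45 kN

Resultant of the distributed load: 7.02 × 3.1 = 21.762 kN at 4.15 m from P.
ΣM about P: Q_y·5.1 − 5·7.9 − (7.02·3.1)·4.15 = 0 → Q_y = 129.8123/5.1 = 25.4534 ≈ 25.45 kN.
ΣF_y = 0: P_y + 25.4534 − 5 − 7.02·3.1 = 0 → P_y = 1.309 kN.
ΣF_x = 0: no horizontal applied forces, so P_x = 0.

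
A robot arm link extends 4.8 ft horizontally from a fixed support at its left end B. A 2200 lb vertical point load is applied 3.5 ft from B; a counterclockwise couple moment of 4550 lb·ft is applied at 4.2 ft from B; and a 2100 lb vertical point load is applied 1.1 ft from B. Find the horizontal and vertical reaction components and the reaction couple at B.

ΣF_x = 0: B_x = 0.
ΣF_y = 0: B_y − 2200 − 2100 = 0 → B_y = 4300 lb.
ΣM about B: M_B − 2200·3.5 + 4550 − 2100·1.1 = 0 → M_B = 5460 lb·ft.

B_x = 0, B_y = 4300 lb, M_B = 5460 lb·ft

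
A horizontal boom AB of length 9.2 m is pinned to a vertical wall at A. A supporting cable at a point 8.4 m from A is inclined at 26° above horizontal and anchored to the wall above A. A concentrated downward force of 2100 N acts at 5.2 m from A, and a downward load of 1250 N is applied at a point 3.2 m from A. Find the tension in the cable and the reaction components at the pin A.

T = 4052 N, A_x = 3642 N, A_y = 1574 N

ΣM about A: T·sin26°·8.4 − 2100·5.2 − 1250·3.2 = 0 → T = 14920/(8.4·0.438371) = 4051.8 ≈ 4052 N.
ΣF_x = 0: A_x − T·cos26° = 0 → A_x = 4051.8 × 0.898794 = 3642 N.
ΣF_y = 0: A_y + T·sin26° − 2100 − 1250 = 0 → A_y = 3350 − 4051.8 × 0.438371 = 1574 N.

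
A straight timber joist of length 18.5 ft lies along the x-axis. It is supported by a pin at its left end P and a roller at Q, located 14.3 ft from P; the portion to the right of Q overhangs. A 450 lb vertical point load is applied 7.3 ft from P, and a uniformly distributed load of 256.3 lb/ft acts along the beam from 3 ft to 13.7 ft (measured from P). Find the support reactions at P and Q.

P_x = 0, P_y = 1361 lb, Q_y = 1831 lb

Resultant of the distributed load: 256.3 × 10.7 = 2742.41 lb at 8.35 ft from P.
Taking moments about P: Q_y·14.3 − 450·7.3 − (256.3·10.7)·8.35 = 0 → Q_y = 26184.1235/14.3 = 1831.06 ≈ 1831 lb.
ΣF_y = 0: P_y + 1831.06 − 450 − 256.3·10.7 = 0 → P_y = 1361 lb.
ΣF_x = 0: no horizontal applied forces, so P_x = 0.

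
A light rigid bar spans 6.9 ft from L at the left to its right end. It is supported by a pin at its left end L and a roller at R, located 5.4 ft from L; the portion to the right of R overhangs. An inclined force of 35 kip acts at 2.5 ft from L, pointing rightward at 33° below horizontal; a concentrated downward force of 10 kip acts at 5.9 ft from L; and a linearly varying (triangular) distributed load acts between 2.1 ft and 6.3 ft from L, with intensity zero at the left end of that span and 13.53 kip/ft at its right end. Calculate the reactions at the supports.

Resultant of the triangular load: ½ × 13.53 × 4.2 = 28.413 kip, acting at 4.9 ft from L (one-third of the span from the peak).
Taking moments about L: R_y·5.4 − 35·sin33°·2.5 − 10·5.9 − (½·13.53·4.2)·4.9 = 0 → R_y = 245.88/5.4 = 45.5333 ≈ 45.53 kip.
ΣF_y = 0: L_y + 45.5333 − 35·sin33° − 10 − ½·13.53·4.2 = 0 → L_y = 11.94 kip.
ΣF_x = 0: L_x + 35·cos33° = 0 → L_x = -29.35 kip.

L_x = -29.35 kip, L_y = 11.94 kip, R_y = 45.53 kip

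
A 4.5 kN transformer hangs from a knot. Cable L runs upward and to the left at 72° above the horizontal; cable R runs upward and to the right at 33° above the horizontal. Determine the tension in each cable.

ΣF_x = 0: −T_L·cos72° + T_R·cos33° = 0 → T_R = 0.368461·T_L.
ΣF_y = 0: T_L·sin72° + T_R·sin33° = 4.5.
Substitute: T_L·(0.951057 + 0.368461·0.544639) = 4.5 → T_L = 3.90715 ≈ 3.907 kN.
Then T_R = 0.368461 × 3.90715 = 1.440 kN.

T_L = 3.907 kN, T_R = 1.440 kN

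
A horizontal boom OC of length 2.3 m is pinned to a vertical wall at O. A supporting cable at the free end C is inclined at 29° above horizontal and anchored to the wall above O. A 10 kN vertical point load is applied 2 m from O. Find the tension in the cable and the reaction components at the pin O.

T = 17.94 kN, O_x = 15.69 kN, O_y = 1.304 kN

ΣM about O: T·sin29°·2.3 − 10·2 = 0 → T = 20/(2.3·0.48481) = 17.9362 ≈ 17.94 kN.
ΣF_x = 0: O_x − T·cos29° = 0 → O_x = 17.9362 × 0.87462 = 15.69 kN.
ΣF_y = 0: O_y + T·sin29° − 10 = 0 → O_y = 10 − 17.9362 × 0.48481 = 1.304 kN.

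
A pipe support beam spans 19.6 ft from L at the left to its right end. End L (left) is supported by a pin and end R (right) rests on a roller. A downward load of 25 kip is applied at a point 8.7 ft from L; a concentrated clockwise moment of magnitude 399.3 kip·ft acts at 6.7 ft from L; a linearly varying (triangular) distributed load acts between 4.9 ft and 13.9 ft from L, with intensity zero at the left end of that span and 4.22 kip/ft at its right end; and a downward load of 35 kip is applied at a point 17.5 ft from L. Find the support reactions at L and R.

L_x = 0, L_y = 5.710 kip, R_y = 73.28 kip

Resultant of the triangular load: ½ × 4.22 × 9 = 18.99 kip, acting at 10.9 ft from L (one-third of the span from the peak).
ΣM about L: R_y·19.6 − 25·8.7 − 399.3 − (½·4.22·9)·10.9 − 35·17.5 = 0 → R_y = 1436.291/19.6 = 73.2802 ≈ 73.28 kip.
ΣF_y = 0: L_y + 73.2802 − 25 − ½·4.22·9 − 35 = 0 → L_y = 5.710 kip.
ΣF_x = 0: no horizontal applied forces, so L_x = 0.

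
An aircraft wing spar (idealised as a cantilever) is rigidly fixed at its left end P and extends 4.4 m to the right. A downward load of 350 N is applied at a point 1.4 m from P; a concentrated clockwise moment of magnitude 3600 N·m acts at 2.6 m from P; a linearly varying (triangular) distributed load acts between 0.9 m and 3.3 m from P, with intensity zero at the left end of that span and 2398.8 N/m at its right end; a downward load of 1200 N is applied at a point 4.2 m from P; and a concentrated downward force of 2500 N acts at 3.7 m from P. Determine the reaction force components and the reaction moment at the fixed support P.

Resultant of the triangular load: ½ × 2398.8 × 2.4 = 2878.56 N, acting at 2.5 m from P (one-third of the span from the peak).
ΣF_x = 0: P_x = 0.
ΣF_y = 0: P_y − 350 − ½·2398.8·2.4 − 1200 − 2500 = 0 → P_y = 6929 N.
ΣM about P: M_P − 350·1.4 − 3600 − (½·2398.8·2.4)·2.5 − 1200·4.2 − 2500·3.7 = 0 → M_P = 25580 N·m.

P_x = 0, P_y = 6929 N, M_P = 25580 N·m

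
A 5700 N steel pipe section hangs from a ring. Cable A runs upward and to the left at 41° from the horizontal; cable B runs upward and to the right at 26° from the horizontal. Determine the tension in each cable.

T_A = 5566 N, T_B = 4673 N

ΣF_x = 0: −T_A·cos41° + T_B·cos26° = 0 → T_B = 0.839691·T_A.
ΣF_y = 0: T_A·sin41° + T_B·sin26° = 5700.
Substitute: T_A·(0.656059 + 0.839691·0.438371) = 5700 → T_A = 5565.56 ≈ 5566 N.
Then T_B = 0.839691 × 5565.56 = 4673 N.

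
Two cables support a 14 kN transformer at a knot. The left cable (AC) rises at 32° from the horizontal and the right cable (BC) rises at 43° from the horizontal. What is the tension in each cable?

T_AC = 10.60 kN, T_BC = 12.29 kN

ΣF_x = 0: −T_AC·cos32° + T_BC·cos43° = 0 → T_BC = 1.15956·T_AC.
ΣF_y = 0: T_AC·sin32° + T_BC·sin43° = 14.
Substitute: T_AC·(0.529919 + 1.15956·0.681998) = 14 → T_AC = 10.6001 ≈ 10.60 kN.
Then T_BC = 1.15956 × 10.6001 = 12.29 kN.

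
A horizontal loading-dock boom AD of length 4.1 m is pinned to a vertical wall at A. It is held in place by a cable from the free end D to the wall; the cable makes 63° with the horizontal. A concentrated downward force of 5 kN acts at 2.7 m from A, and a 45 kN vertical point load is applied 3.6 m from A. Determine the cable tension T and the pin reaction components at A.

ΣM about A: T·sin63°·4.1 − 5·2.7 − 45·3.6 = 0 → T = 175.5/(4.1·0.891007) = 48.041 ≈ 48.04 kN.
ΣF_x = 0: A_x − T·cos63° = 0 → A_x = 48.041 × 0.45399 = 21.81 kN.
ΣF_y = 0: A_y + T·sin63° − 5 − 45 = 0 → A_y = 50 − 48.041 × 0.891007 = 7.195 kN.

T = 48.04 kN, A_x = 21.81 kN, A_y = 7.195 kN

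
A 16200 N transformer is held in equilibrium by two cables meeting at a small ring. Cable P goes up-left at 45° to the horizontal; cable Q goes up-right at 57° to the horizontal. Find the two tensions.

T_P = 9020 N, T_Q = 11710 N

ΣF_x = 0: −T_P·cos45° + T_Q·cos57° = 0 → T_Q = 1.2983·T_P.
ΣF_y = 0: T_P·sin45° + T_Q·sin57° = 16200.
Substitute: T_P·(0.707107 + 1.2983·0.838671) = 16200 → T_P = 9020.28 ≈ 9020 N.
Then T_Q = 1.2983 × 9020.28 = 11710 N.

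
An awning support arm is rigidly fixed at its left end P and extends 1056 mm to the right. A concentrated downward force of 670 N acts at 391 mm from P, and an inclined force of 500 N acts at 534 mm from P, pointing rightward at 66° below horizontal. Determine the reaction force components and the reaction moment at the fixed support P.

P_x = -203.4 N, P_y = 1127 N, M_P = 505900 N·mm

ΣF_x = 0: P_x + 500·cos66° = 0 → P_x = -203.4 N.
ΣF_y = 0: P_y − 670 − 500·sin66° = 0 → P_y = 1127 N.
ΣM about P: M_P − 670·391 − 500·sin66°·534 = 0 → M_P = 505900 N·mm.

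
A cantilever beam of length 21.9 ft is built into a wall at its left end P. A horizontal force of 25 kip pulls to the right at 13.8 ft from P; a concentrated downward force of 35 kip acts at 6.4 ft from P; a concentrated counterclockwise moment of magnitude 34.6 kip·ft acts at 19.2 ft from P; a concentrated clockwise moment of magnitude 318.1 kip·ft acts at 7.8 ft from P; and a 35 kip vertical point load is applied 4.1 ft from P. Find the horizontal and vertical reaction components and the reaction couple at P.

ΣF_x = 0: P_x + 25 = 0 → P_x = -25.00 kip.
ΣF_y = 0: P_y − 35 − 35 = 0 → P_y = 70.00 kip.
ΣM about P: M_P − 35·6.4 + 34.6 − 318.1 − 35·4.1 = 0 → M_P = 651.0 kip·ft.

P_x = -25.00 kip, P_y = 70.00 kip, M_P = 651.0 kip·ft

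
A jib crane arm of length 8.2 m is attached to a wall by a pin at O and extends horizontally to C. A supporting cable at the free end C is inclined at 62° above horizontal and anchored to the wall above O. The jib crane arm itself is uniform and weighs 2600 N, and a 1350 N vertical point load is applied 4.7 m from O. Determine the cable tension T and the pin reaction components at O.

T = 2349 N, O_x = 1103 N, O_y = 1876 N

ΣM about O: T·sin62°·8.2 − 2600·4.1 − 1350·4.7 = 0 → T = 17005/(8.2·0.882948) = 2348.7 ≈ 2349 N.
ΣF_x = 0: O_x − T·cos62° = 0 → O_x = 2348.7 × 0.469472 = 1103 N.
ΣF_y = 0: O_y + T·sin62° − 2600 − 1350 = 0 → O_y = 3950 − 2348.7 × 0.882948 = 1876 N.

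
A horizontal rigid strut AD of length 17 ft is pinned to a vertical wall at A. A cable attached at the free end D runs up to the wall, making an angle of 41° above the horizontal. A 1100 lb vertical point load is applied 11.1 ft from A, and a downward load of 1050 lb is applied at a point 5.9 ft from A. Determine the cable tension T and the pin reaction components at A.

T = 1650 lb, A_x = 1245 lb, A_y = 1067 lb

ΣM about A: T·sin41°·17 − 1100·11.1 − 1050·5.9 = 0 → T = 18405/(17·0.656059) = 1650.23 ≈ 1650 lb.
ΣF_x = 0: A_x − T·cos41° = 0 → A_x = 1650.23 × 0.75471 = 1245 lb.
ΣF_y = 0: A_y + T·sin41° − 1100 − 1050 = 0 → A_y = 2150 − 1650.23 × 0.656059 = 1067 lb.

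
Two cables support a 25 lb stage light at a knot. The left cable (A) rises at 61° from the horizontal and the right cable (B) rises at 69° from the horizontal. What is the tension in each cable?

T_A = 11.70 lb, T_B = 15.82 lb

ΣF_x = 0: −T_A·cos61° + T_B·cos69° = 0 → T_B = 1.35283·T_A.
ΣF_y = 0: T_A·sin61° + T_B·sin69° = 25.
Substitute: T_A·(0.87462 + 1.35283·0.93358) = 25 → T_A = 11.6954 ≈ 11.70 lb.
Then T_B = 1.35283 × 11.6954 = 15.82 lb.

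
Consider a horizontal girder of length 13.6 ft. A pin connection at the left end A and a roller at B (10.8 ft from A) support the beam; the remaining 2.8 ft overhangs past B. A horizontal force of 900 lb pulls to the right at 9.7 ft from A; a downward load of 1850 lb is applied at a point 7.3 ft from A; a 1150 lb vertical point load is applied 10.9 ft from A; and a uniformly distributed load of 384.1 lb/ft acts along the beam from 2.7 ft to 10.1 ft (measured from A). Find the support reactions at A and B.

A_x = -900.0 lb, A_y = 1747 lb, B_y = 4095 lb

Resultant of the distributed load: 384.1 × 7.4 = 2842.34 lb at 6.4 ft from A.
Taking moments about A: B_y·10.8 − 1850·7.3 − 1150·10.9 − (384.1·7.4)·6.4 = 0 → B_y = 44230.976/10.8 = 4095.46 ≈ 4095 lb.
ΣF_y = 0: A_y + 4095.46 − 1850 − 1150 − 384.1·7.4 = 0 → A_y = 1747 lb.
ΣF_x = 0: A_x + 900 = 0 → A_x = -900.0 lb.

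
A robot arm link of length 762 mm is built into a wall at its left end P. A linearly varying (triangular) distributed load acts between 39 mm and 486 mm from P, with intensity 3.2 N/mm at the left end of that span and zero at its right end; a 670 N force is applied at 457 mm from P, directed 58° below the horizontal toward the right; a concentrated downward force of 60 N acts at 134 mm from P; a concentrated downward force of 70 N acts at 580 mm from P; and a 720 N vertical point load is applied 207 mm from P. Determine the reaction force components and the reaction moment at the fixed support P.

P_x = -355.0 N, P_y = 2133 N, M_P = 591800 N·mm

Resultant of the triangular load: ½ × 3.2 × 447 = 715.2 N, acting at 188 mm from P (one-third of the span from the peak).
ΣF_x = 0: P_x + 670·cos58° = 0 → P_x = -355.0 N.
ΣF_y = 0: P_y − ½·3.2·447 − 670·sin58° − 60 − 70 − 720 = 0 → P_y = 2133 N.
ΣM about P: M_P − (½·3.2·447)·188 − 670·sin58°·457 − 60·134 − 70·580 − 720·207 = 0 → M_P = 591800 N·mm.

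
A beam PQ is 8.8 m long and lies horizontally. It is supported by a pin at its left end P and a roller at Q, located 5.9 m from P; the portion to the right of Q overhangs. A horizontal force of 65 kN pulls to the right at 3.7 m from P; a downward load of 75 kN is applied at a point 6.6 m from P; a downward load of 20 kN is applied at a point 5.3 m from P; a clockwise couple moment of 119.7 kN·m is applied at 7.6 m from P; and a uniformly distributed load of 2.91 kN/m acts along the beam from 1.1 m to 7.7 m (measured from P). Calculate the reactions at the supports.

P_x = -65.00 kN, P_y = -22.27 kN, Q_y = 136.5 kN

Resultant of the distributed load: 2.91 × 6.6 = 19.206 kN at 4.4 m from P.
ΣM about P: Q_y·5.9 − 75·6.6 − 20·5.3 − 119.7 − (2.91·6.6)·4.4 = 0 → Q_y = 805.2064/5.9 = 136.476 ≈ 136.5 kN.
ΣF_y = 0: P_y + 136.476 − 75 − 20 − 2.91·6.6 = 0 → P_y = -22.27 kN.
ΣF_x = 0: P_x + 65 = 0 → P_x = -65.00 kN.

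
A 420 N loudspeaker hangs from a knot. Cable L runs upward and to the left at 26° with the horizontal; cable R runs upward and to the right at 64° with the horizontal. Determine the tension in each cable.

ΣF_x = 0: −T_L·cos26° + T_R·cos64° = 0 → T_R = 2.0503·T_L.
ΣF_y = 0: T_L·sin26° + T_R·sin64° = 420.
Substitute: T_L·(0.438371 + 2.0503·0.898794) = 420 → T_L = 184.116 ≈ 184.1 N.
Then T_R = 2.0503 × 184.116 = 377.5 N.

T_L = 184.1 N, T_R = 377.5 N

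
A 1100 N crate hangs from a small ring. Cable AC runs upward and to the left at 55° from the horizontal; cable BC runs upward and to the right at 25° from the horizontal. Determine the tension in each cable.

T_AC = 1012 N, T_BC = 640.7 N

ΣF_x = 0: −T_AC·cos55° + T_BC·cos25° = 0 → T_BC = 0.632872·T_AC.
ΣF_y = 0: T_AC·sin55° + T_BC·sin25° = 1100.
Substitute: T_AC·(0.819152 + 0.632872·0.422618) = 1100 → T_AC = 1012.32 ≈ 1012 N.
Then T_BC = 0.632872 × 1012.32 = 640.7 N.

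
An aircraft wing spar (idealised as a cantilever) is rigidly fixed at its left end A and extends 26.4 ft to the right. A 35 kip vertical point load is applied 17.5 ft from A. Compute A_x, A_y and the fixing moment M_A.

ΣF_x = 0: A_x = 0.
ΣF_y = 0: A_y − 35 = 0 → A_y = 35.00 kip.
ΣM about A: M_A − 35·17.5 = 0 → M_A = 612.5 kip·ft.

A_x = 0, A_y = 35.00 kip, M_A = 612.5 kip·ft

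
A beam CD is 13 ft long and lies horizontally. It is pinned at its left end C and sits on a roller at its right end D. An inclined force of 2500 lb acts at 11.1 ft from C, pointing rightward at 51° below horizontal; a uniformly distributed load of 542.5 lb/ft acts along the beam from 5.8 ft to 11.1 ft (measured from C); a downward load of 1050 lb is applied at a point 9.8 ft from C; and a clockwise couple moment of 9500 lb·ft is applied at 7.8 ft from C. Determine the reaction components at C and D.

Resultant of the distributed load: 542.5 × 5.3 = 2875.25 lb at 8.45 ft from C.
Moments about C: D_y·13 − 2500·sin51°·11.1 − (542.5·5.3)·8.45 − 1050·9.8 − 9500 = 0 → D_y = 65651.7/13 = 5050.13 ≈ 5050 lb.
ΣF_y = 0: C_y + 5050.13 − 2500·sin51° − 542.5·5.3 − 1050 = 0 → C_y = 818.0 lb.
ΣF_x = 0: C_x + 2500·cos51° = 0 → C_x = -1573 lb.

C_x = -1573 lb, C_y = 818.0 lb, D_y = 5050 lb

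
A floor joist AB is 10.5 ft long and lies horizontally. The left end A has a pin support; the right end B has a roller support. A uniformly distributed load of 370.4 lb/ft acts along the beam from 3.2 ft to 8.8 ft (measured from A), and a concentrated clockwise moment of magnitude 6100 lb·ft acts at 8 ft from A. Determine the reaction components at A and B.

A_x = 0, A_y = 308.0 lb, B_y = 1766 lb

Resultant of the distributed load: 370.4 × 5.6 = 2074.24 lb at 6 ft from A.
Moments about A: B_y·10.5 − (370.4·5.6)·6 − 6100 = 0 → B_y = 18545.44/10.5 = 1766.23 ≈ 1766 lb.
ΣF_y = 0: A_y + 1766.23 − 370.4·5.6 = 0 → A_y = 308.0 lb.
ΣF_x = 0: no horizontal applied forces, so A_x = 0.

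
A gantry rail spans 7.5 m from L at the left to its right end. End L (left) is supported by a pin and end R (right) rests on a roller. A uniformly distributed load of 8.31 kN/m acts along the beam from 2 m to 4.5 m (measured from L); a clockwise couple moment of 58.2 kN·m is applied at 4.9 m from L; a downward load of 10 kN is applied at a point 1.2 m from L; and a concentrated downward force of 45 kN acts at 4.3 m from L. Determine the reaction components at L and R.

Resultant of the distributed load: 8.31 × 2.5 = 20.775 kN at 3.25 m from L.
Taking moments about L: R_y·7.5 − (8.31·2.5)·3.25 − 58.2 − 10·1.2 − 45·4.3 = 0 → R_y = 331.21875/7.5 = 44.1625 ≈ 44.16 kN.
ΣF_y = 0: L_y + 44.1625 − 8.31·2.5 − 10 − 45 = 0 → L_y = 31.61 kN.
ΣF_x = 0: no horizontal applied forces, so L_x = 0.

L_x = 0, L_y = 31.61 kN, R_y = 44.16 kN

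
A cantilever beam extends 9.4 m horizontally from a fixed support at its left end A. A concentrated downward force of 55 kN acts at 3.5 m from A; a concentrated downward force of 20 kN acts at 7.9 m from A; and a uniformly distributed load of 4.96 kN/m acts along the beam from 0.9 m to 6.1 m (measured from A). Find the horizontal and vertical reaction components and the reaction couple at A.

Resultant of the distributed load: 4.96 × 5.2 = 25.792 kN at 3.5 m from A.
ΣF_x = 0: A_x = 0.
ΣF_y = 0: A_y − 55 − 20 − 4.96·5.2 = 0 → A_y = 100.8 kN.
ΣM about A: M_A − 55·3.5 − 20·7.9 − (4.96·5.2)·3.5 = 0 → M_A = 440.8 kN·m.

A_x = 0, A_y = 100.8 kN, M_A = 440.8 kN·m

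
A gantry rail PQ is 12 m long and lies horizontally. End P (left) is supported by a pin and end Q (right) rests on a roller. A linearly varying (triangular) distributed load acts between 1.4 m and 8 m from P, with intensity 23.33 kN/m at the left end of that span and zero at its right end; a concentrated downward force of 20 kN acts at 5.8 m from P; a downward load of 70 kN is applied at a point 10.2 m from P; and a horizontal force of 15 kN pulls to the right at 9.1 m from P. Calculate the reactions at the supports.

Resultant of the triangular load: ½ × 23.33 × 6.6 = 76.989 kN, acting at 3.6 m from P (one-third of the span from the peak).
Moments about P: Q_y·12 − (½·23.33·6.6)·3.6 − 20·5.8 − 70·10.2 = 0 → Q_y = 1107.1604/12 = 92.2634 ≈ 92.26 kN.
ΣF_y = 0: P_y + 92.2634 − ½·23.33·6.6 − 20 − 70 = 0 → P_y = 74.73 kN.
ΣF_x = 0: P_x + 15 = 0 → P_x = -15.00 kN.

P_x = -15.00 kN, P_y = 74.73 kN, Q_y = 92.26 kN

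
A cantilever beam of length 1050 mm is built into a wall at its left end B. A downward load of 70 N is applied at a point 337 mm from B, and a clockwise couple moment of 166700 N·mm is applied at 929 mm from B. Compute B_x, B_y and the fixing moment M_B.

B_x = 0, B_y = 70.00 N, M_B = 190300 N·mm

ΣF_x = 0: B_x = 0.
ΣF_y = 0: B_y − 70 = 0 → B_y = 70.00 N.
ΣM about B: M_B − 70·337 − 166700 = 0 → M_B = 190300 N·mm.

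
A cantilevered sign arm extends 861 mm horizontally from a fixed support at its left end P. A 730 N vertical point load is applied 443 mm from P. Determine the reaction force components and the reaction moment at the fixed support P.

ΣF_x = 0: P_x = 0.
ΣF_y = 0: P_y − 730 = 0 → P_y = 730.0 N.
ΣM about P: M_P − 730·443 = 0 → M_P = 323400 N·mm.

P_x = 0, P_y = 730.0 N, M_P = 323400 N·mm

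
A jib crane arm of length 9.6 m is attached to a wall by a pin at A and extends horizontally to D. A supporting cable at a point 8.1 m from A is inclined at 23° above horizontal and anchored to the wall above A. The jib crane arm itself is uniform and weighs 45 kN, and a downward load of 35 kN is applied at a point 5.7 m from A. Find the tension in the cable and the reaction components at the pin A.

ΣM about A: T·sin23°·8.1 − 45·4.8 − 35·5.7 = 0 → T = 415.5/(8.1·0.390731) = 131.283 ≈ 131.3 kN.
ΣF_x = 0: A_x − T·cos23° = 0 → A_x = 131.283 × 0.920505 = 120.8 kN.
ΣF_y = 0: A_y + T·sin23° − 45 − 35 = 0 → A_y = 80 − 131.283 × 0.390731 = 28.70 kN.

T = 131.3 kN, A_x = 120.8 kN, A_y = 28.70 kN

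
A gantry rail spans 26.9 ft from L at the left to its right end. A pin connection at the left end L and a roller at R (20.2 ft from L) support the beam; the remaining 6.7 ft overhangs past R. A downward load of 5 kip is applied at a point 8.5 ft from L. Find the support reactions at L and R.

L_x = 0, L_y = 2.896 kip, R_y = 2.104 kip

ΣM about L: R_y·20.2 − 5·8.5 = 0 → R_y = 42.5/20.2 = 2.10396 ≈ 2.104 kip.
ΣF_y = 0: L_y + 2.10396 − 5 = 0 → L_y = 2.896 kip.
ΣF_x = 0: no horizontal applied forces, so L_x = 0.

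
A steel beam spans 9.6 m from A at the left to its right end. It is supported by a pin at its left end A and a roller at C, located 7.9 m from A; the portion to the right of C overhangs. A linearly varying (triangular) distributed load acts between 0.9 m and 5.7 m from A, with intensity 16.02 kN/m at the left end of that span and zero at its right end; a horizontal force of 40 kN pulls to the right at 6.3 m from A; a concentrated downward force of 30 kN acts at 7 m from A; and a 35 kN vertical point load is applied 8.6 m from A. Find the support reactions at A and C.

A_x = -40.00 kN, A_y = 26.60 kN, C_y = 76.85 kN

Resultant of the triangular load: ½ × 16.02 × 4.8 = 38.448 kN, acting at 2.5 m from A (one-third of the span from the peak).
Moments about A: C_y·7.9 − (½·16.02·4.8)·2.5 − 30·7 − 35·8.6 = 0 → C_y = 607.12/7.9 = 76.8506 ≈ 76.85 kN.
ΣF_y = 0: A_y + 76.8506 − ½·16.02·4.8 − 30 − 35 = 0 → A_y = 26.60 kN.
ΣF_x = 0: A_x + 40 = 0 → A_x = -40.00 kN.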